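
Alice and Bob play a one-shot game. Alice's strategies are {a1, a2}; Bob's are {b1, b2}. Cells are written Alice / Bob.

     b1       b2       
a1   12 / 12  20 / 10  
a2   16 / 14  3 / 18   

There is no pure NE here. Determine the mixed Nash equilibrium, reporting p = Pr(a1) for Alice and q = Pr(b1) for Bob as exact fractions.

p = 2/3, q = 17/21

Each player's mixing probability is pinned down by making the *other* player indifferent.
Bob indifferent between b1 and b2: p·12 + (1−p)·14 = p·10 + (1−p)·18 ⟹ 14 + (-2)p = 18 + (-8)p ⟹ p = 2/3.
Alice indifferent between a1 and a2: q·12 + (1−q)·20 = q·16 + (1−q)·3 ⟹ 20 + (-8)q = 3 + 13q ⟹ q = 17/21.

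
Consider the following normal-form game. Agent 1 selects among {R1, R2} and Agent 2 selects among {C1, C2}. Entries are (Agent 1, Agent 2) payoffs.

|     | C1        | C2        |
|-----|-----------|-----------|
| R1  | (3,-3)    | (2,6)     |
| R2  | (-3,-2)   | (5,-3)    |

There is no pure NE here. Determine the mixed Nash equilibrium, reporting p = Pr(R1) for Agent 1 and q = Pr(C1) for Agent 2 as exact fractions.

Each player's mixing probability is pinned down by making the *other* player indifferent.
Agent 2 indifferent between C1 and C2: p·(-3) + (1−p)·(-2) = p·6 + (1−p)·(-3) ⟹ (-2) + (-1)p = (-3) + 9p ⟹ p = 1/10.
Agent 1 indifferent between R1 and R2: q·3 + (1−q)·2 = q·(-3) + (1−q)·5 ⟹ 2 + 1q = 5 + (-8)q ⟹ q = 1/3.

p = 1/10, q = 1/3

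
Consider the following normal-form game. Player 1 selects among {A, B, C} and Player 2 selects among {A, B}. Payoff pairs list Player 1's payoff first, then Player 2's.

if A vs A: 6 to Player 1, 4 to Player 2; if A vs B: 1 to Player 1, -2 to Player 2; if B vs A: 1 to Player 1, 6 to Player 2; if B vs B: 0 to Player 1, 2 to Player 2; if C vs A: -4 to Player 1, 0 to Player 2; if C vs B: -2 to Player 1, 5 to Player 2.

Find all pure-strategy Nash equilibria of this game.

(A, A)

Find each player's best response to every opponent strategy; NE are the intersections.
Player 1's best responses — vs A: A (payoff 6); vs B: A (payoff 1).
Player 2's best responses — vs A: A (payoff 4); vs B: A (payoff 6); vs C: B (payoff 5).
The only mutual best response is (A, A); neither player gains by switching there.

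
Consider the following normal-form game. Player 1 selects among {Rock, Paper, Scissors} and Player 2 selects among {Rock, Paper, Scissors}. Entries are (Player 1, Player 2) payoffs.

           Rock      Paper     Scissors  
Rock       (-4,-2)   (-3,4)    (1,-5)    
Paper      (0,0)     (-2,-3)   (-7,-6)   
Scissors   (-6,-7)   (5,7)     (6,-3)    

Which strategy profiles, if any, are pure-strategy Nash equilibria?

(Paper, Rock) and (Scissors, Paper)

Check mutual best responses: a cell is a NE iff neither player can gain by unilaterally deviating.
Player 1's best responses — vs Rock: Paper (payoff 0); vs Paper: Scissors (payoff 5); vs Scissors: Scissors (payoff 6).
Player 2's best responses — vs Rock: Paper (payoff 4); vs Paper: Rock (payoff 0); vs Scissors: Paper (payoff 7).
Mutual best responses occur at (Paper, Rock) and (Scissors, Paper); at each, neither player gains by switching.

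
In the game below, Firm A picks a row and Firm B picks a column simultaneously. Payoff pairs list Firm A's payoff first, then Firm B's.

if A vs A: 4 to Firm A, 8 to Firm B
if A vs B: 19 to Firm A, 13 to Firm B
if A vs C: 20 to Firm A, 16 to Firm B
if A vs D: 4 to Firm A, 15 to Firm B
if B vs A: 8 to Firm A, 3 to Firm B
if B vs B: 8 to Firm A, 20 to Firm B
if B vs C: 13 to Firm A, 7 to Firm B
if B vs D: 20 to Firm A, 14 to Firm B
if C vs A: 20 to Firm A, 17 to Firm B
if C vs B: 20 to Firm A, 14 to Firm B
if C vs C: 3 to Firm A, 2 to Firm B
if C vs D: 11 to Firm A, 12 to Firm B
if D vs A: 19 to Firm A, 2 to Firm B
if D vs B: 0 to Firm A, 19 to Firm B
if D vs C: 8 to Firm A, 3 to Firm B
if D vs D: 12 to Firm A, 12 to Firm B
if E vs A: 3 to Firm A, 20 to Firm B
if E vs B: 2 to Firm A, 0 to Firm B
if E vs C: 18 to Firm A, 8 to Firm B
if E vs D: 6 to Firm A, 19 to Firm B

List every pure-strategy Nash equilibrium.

Check mutual best responses: a cell is a NE iff neither player can gain by unilaterally deviating.
Firm A's best responses — vs A: C (payoff 20); vs B: C (payoff 20); vs C: A (payoff 20); vs D: B (payoff 20).
Firm B's best responses — vs A: C (payoff 16); vs B: B (payoff 20); vs C: A (payoff 17); vs D: B (payoff 19); vs E: A (payoff 20).
Mutual best responses occur at (A, C) and (C, A); at each, neither player gains by switching.

(A, C) and (C, A)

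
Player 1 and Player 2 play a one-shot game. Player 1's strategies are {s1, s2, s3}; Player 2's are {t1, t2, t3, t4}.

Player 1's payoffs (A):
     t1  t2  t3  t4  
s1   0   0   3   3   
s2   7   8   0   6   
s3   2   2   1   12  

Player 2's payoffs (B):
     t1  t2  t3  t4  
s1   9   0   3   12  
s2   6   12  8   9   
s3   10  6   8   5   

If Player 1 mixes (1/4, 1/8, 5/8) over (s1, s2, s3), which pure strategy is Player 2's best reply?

Compute Player 2's expected payoff from each pure strategy against the given mix.
t1: (1/4)·9 + (1/8)·6 + (5/8)·10 = 37/4
t2: (1/4)·0 + (1/8)·12 + (5/8)·6 = 21/4
t3: (1/4)·3 + (1/8)·8 + (5/8)·8 = 27/4
t4: (1/4)·12 + (1/8)·9 + (5/8)·5 = 29/4
Highest expected payoff is 37/4, from t1.

t1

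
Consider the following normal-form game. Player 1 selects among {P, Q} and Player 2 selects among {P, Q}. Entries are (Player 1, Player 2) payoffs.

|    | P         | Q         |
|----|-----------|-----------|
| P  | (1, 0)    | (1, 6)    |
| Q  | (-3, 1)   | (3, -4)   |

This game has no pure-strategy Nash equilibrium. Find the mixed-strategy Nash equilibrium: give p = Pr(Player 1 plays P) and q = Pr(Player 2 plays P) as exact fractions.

p = 5/11, q = 1/3

Each player's mixing probability is pinned down by making the *other* player indifferent.
Player 2 indifferent between P and Q: p·0 + (1−p)·1 = p·6 + (1−p)·(-4) ⟹ 1 + (-1)p = (-4) + 10p ⟹ p = 5/11.
Player 1 indifferent between P and Q: q·1 + (1−q)·1 = q·(-3) + (1−q)·3 ⟹ 1 + 0q = 3 + (-6)q ⟹ q = 1/3.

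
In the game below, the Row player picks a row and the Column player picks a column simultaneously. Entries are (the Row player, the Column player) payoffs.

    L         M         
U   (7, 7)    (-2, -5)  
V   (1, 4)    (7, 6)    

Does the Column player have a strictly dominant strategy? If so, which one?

No strictly dominant strategy

A strategy is strictly dominant if it gives the Column player a strictly higher payoff than every other strategy, against every choice by the opponent.
L is not dominant: against V, M gives 6 > 4.
M is not dominant: against U, L gives 7 > -5.
No single strategy is best against every opponent action.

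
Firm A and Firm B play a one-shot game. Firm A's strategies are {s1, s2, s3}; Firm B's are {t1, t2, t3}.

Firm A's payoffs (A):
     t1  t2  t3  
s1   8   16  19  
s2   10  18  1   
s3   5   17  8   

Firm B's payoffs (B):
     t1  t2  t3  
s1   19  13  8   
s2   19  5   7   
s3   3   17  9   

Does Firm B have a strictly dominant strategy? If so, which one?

None

A strategy is strictly dominant if it gives Firm B a strictly higher payoff than every other strategy, against every choice by the opponent.
t1 is not dominant: against s3, t2 gives 17 > 3.
t2 is not dominant: against s1, t1 gives 19 > 13.
t3 is not dominant: against s1, t1 gives 19 > 8.
No single strategy is best against every opponent action.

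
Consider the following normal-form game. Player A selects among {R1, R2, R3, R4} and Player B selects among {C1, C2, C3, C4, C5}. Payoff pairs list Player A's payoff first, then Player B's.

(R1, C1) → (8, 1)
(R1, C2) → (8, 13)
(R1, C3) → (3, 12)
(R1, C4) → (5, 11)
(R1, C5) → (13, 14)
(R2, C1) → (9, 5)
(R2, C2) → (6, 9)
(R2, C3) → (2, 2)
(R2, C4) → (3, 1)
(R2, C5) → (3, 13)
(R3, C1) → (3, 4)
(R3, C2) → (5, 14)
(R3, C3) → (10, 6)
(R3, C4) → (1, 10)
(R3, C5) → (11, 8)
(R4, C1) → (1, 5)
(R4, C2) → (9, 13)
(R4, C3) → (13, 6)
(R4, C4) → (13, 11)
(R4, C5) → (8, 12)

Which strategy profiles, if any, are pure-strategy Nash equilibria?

(R1, C5) and (R4, C2)

Find each player's best response to every opponent strategy; NE are the intersections.
Player A's best responses — vs C1: R2 (payoff 9); vs C2: R4 (payoff 9); vs C3: R4 (payoff 13); vs C4: R4 (payoff 13); vs C5: R1 (payoff 13).
Player B's best responses — vs R1: C5 (payoff 14); vs R2: C5 (payoff 13); vs R3: C2 (payoff 14); vs R4: C2 (payoff 13).
Mutual best responses occur at (R1, C5) and (R4, C2); at each, neither player gains by switching.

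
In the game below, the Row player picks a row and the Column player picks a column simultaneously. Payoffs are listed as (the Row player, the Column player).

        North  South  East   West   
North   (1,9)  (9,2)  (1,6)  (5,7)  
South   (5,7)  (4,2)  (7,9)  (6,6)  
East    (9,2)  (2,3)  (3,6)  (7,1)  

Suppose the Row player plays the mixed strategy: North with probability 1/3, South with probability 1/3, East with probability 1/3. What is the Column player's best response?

East

The Column player's best reply maximizes expected payoff against the mix.
North: (1/3)·9 + (1/3)·7 + (1/3)·2 = 6
South: (1/3)·2 + (1/3)·2 + (1/3)·3 = 7/3
East: (1/3)·6 + (1/3)·9 + (1/3)·6 = 7
West: (1/3)·7 + (1/3)·6 + (1/3)·1 = 14/3
Highest expected payoff is 7, from East.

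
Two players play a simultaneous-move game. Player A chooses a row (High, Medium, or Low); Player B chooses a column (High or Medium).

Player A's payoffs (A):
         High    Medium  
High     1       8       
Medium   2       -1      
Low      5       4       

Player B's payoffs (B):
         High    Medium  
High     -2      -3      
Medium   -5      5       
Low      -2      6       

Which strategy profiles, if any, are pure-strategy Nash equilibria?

Check mutual best responses: a cell is a NE iff neither player can gain by unilaterally deviating.
Player A's best responses — vs High: Low (payoff 5); vs Medium: High (payoff 8).
Player B's best responses — vs High: High (payoff -2); vs Medium: Medium (payoff 5); vs Low: Medium (payoff 6).
No cell has both players best-responding. For instance, Player A's best reply to Medium is High, but against High Player B prefers High over Medium.

None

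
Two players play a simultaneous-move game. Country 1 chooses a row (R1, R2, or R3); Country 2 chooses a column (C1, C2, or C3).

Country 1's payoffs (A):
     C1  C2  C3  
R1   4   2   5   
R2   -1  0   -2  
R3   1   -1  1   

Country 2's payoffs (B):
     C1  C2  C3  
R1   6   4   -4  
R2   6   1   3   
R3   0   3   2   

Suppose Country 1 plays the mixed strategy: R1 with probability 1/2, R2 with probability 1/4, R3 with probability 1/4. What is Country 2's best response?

C1

Compute Country 2's expected payoff from each pure strategy against the given mix.
C1: (1/2)·6 + (1/4)·6 + (1/4)·0 = 9/2
C2: (1/2)·4 + (1/4)·1 + (1/4)·3 = 3
C3: (1/2)·(-4) + (1/4)·3 + (1/4)·2 = -3/4
Highest expected payoff is 9/2, from C1.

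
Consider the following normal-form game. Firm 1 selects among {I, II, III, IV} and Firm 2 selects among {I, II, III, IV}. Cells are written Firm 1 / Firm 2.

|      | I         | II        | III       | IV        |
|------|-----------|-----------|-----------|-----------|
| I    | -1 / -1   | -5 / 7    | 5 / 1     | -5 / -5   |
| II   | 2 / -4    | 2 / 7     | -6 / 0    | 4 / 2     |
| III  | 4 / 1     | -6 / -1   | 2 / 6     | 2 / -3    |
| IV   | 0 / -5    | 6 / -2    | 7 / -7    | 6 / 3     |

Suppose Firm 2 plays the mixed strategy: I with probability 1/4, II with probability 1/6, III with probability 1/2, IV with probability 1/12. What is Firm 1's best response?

Firm 1's best reply maximizes expected payoff against the mix.
I: (1/4)·(-1) + (1/6)·(-5) + (1/2)·5 + (1/12)·(-5) = 1
II: (1/4)·2 + (1/6)·2 + (1/2)·(-6) + (1/12)·4 = -11/6
III: (1/4)·4 + (1/6)·(-6) + (1/2)·2 + (1/12)·2 = 7/6
IV: (1/4)·0 + (1/6)·6 + (1/2)·7 + (1/12)·6 = 5
Highest expected payoff is 5, from IV.

IV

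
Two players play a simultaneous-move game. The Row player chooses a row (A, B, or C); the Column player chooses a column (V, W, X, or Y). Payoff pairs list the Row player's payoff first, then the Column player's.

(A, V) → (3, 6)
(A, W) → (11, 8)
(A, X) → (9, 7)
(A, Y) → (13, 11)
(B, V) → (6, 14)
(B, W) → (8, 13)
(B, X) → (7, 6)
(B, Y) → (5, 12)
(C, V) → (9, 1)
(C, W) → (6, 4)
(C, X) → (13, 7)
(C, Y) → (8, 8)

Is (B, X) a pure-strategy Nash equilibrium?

Holding the Column player at X: the Row player gets 7 from B but could get 13 by switching to C. The Row player has a profitable deviation.

No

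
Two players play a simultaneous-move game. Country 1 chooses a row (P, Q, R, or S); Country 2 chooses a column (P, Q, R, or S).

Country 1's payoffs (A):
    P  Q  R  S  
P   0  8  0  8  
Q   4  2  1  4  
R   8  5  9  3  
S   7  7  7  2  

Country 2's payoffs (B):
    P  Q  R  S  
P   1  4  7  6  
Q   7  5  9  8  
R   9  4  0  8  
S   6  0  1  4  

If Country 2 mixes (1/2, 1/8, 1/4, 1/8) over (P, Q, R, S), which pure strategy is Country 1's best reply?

R

Country 1's best reply maximizes expected payoff against the mix.
P: (1/2)·0 + (1/8)·8 + (1/4)·0 + (1/8)·8 = 2
Q: (1/2)·4 + (1/8)·2 + (1/4)·1 + (1/8)·4 = 3
R: (1/2)·8 + (1/8)·5 + (1/4)·9 + (1/8)·3 = 29/4
S: (1/2)·7 + (1/8)·7 + (1/4)·7 + (1/8)·2 = 51/8
Highest expected payoff is 29/4, from R.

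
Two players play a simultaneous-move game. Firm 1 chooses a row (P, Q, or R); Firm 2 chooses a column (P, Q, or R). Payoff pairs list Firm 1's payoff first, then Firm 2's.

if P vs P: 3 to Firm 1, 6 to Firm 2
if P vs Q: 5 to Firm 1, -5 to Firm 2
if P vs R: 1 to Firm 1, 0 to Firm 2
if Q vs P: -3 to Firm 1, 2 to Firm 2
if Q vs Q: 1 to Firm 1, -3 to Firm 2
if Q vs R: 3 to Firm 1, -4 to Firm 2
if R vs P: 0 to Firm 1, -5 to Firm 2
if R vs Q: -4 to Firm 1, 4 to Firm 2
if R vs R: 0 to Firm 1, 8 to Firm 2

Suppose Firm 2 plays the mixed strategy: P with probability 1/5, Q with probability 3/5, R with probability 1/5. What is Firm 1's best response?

Firm 1's best reply maximizes expected payoff against the mix.
P: (1/5)·3 + (3/5)·5 + (1/5)·1 = 19/5
Q: (1/5)·(-3) + (3/5)·1 + (1/5)·3 = 3/5
R: (1/5)·0 + (3/5)·(-4) + (1/5)·0 = -12/5
Highest expected payoff is 19/5, from P.

P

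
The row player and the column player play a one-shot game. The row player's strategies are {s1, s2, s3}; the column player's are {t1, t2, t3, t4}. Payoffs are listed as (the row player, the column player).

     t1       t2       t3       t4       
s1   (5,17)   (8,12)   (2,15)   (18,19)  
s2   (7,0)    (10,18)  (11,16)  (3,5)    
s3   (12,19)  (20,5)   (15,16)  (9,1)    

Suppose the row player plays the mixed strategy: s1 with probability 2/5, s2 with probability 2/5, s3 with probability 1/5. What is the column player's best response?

t3

The column player's best reply maximizes expected payoff against the mix.
t1: (2/5)·17 + (2/5)·0 + (1/5)·19 = 53/5
t2: (2/5)·12 + (2/5)·18 + (1/5)·5 = 13
t3: (2/5)·15 + (2/5)·16 + (1/5)·16 = 78/5
t4: (2/5)·19 + (2/5)·5 + (1/5)·1 = 49/5
Highest expected payoff is 78/5, from t3.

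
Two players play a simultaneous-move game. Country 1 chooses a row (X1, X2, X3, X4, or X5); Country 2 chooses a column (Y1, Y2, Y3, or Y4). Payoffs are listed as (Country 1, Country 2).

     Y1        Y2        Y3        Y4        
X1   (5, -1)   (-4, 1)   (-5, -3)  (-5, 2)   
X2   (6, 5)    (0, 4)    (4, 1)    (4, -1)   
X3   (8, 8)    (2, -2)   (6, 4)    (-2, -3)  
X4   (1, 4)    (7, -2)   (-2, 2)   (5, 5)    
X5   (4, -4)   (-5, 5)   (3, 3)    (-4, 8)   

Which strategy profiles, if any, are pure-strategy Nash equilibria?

(X3, Y1) and (X4, Y4)

A profile is a Nash equilibrium when each player is best-responding to the other.
Country 1's best responses — vs Y1: X3 (payoff 8); vs Y2: X4 (payoff 7); vs Y3: X3 (payoff 6); vs Y4: X4 (payoff 5).
Country 2's best responses — vs X1: Y4 (payoff 2); vs X2: Y1 (payoff 5); vs X3: Y1 (payoff 8); vs X4: Y4 (payoff 5); vs X5: Y4 (payoff 8).
Mutual best responses occur at (X3, Y1) and (X4, Y4); at each, neither player gains by switching.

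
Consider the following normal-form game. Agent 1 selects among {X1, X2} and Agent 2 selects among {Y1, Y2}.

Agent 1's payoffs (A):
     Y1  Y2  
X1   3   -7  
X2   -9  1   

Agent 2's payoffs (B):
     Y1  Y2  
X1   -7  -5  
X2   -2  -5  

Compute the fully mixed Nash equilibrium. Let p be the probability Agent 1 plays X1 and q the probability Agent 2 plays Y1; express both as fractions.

p = 3/5, q = 2/5

In a mixed NE each player is indifferent between their pure strategies, so the opponent's mix sets the indifference.
Agent 2 indifferent between Y1 and Y2: p·(-7) + (1−p)·(-2) = p·(-5) + (1−p)·(-5) ⟹ (-2) + (-5)p = (-5) + 0p ⟹ p = 3/5.
Agent 1 indifferent between X1 and X2: q·3 + (1−q)·(-7) = q·(-9) + (1−q)·1 ⟹ (-7) + 10q = 1 + (-10)q ⟹ q = 2/5.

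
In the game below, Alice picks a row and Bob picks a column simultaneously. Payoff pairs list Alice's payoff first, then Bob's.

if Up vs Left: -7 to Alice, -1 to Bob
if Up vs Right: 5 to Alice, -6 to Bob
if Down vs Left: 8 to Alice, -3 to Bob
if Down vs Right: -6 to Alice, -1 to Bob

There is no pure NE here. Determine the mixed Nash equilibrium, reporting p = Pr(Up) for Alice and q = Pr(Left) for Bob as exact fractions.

p = 2/7, q = 11/26

Each player's mixing probability is pinned down by making the *other* player indifferent.
Bob indifferent between Left and Right: p·(-1) + (1−p)·(-3) = p·(-6) + (1−p)·(-1) ⟹ (-3) + 2p = (-1) + (-5)p ⟹ p = 2/7.
Alice indifferent between Up and Down: q·(-7) + (1−q)·5 = q·8 + (1−q)·(-6) ⟹ 5 + (-12)q = (-6) + 14q ⟹ q = 11/26.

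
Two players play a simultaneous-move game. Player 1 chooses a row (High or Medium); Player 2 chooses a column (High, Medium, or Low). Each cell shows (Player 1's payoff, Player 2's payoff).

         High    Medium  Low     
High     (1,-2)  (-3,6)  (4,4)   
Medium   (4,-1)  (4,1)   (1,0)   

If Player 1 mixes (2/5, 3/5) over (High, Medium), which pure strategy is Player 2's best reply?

Player 2's best reply maximizes expected payoff against the mix.
High: (2/5)·(-2) + (3/5)·(-1) = -7/5
Medium: (2/5)·6 + (3/5)·1 = 3
Low: (2/5)·4 + (3/5)·0 = 8/5
Highest expected payoff is 3, from Medium.

Medium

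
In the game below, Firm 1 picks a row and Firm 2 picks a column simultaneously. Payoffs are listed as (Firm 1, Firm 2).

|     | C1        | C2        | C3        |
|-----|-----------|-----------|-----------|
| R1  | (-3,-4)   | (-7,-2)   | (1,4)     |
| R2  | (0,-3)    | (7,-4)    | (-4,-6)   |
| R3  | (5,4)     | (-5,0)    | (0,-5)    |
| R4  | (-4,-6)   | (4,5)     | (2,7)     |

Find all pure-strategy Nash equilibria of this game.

Find each player's best response to every opponent strategy; NE are the intersections.
Firm 1's best responses — vs C1: R3 (payoff 5); vs C2: R2 (payoff 7); vs C3: R4 (payoff 2).
Firm 2's best responses — vs R1: C3 (payoff 4); vs R2: C1 (payoff -3); vs R3: C1 (payoff 4); vs R4: C3 (payoff 7).
Mutual best responses occur at (R3, C1) and (R4, C3); at each, neither player gains by switching.

(R3, C1) and (R4, C3)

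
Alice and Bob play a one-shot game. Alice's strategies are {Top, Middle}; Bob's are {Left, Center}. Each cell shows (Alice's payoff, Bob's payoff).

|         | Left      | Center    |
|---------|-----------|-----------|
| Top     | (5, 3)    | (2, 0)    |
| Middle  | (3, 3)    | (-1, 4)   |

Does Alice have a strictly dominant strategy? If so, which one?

A strategy is strictly dominant if it gives Alice a strictly higher payoff than every other strategy, against every choice by the opponent.
Top strictly dominates: vs Left: 5 > 3; vs Center: 2 > -1.

Top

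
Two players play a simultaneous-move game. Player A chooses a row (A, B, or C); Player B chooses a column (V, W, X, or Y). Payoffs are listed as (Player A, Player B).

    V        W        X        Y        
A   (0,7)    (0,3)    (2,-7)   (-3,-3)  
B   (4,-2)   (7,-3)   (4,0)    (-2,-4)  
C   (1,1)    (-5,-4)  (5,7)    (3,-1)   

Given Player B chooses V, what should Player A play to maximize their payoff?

With Player B fixed at V, Player A's payoffs are: A → 0, B → 4, C → 1.
The maximum is 4, achieved by B.

B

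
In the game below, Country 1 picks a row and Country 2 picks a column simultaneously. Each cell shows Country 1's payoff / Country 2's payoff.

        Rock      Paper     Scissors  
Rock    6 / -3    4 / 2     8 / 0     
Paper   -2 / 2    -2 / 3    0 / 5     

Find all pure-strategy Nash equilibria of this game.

(Rock, Paper)

Check mutual best responses: a cell is a NE iff neither player can gain by unilaterally deviating.
Country 1's best responses — vs Rock: Rock (payoff 6); vs Paper: Rock (payoff 4); vs Scissors: Rock (payoff 8).
Country 2's best responses — vs Rock: Paper (payoff 2); vs Paper: Scissors (payoff 5).
The only mutual best response is (Rock, Paper); neither player gains by switching there.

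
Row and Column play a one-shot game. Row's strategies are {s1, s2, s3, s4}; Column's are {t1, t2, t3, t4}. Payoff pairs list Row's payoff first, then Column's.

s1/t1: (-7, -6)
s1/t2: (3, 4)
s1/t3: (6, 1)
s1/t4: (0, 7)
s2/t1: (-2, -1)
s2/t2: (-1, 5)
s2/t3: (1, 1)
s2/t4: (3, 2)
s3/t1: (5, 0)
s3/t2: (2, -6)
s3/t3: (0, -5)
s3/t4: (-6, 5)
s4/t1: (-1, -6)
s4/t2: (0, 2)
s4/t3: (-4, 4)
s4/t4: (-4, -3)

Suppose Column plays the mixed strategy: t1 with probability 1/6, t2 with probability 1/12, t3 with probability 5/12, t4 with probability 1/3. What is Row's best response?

s1

Compute Row's expected payoff from each pure strategy against the given mix.
s1: (1/6)·(-7) + (1/12)·3 + (5/12)·6 + (1/3)·0 = 19/12
s2: (1/6)·(-2) + (1/12)·(-1) + (5/12)·1 + (1/3)·3 = 1
s3: (1/6)·5 + (1/12)·2 + (5/12)·0 + (1/3)·(-6) = -1
s4: (1/6)·(-1) + (1/12)·0 + (5/12)·(-4) + (1/3)·(-4) = -19/6
Highest expected payoff is 19/12, from s1.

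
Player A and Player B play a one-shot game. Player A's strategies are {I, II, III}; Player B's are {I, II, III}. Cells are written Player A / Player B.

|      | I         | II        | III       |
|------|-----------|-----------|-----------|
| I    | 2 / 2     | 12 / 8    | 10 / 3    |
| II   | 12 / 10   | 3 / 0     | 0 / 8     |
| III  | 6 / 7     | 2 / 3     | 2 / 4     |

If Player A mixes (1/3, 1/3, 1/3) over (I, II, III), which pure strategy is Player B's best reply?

Player B's best reply maximizes expected payoff against the mix.
I: (1/3)·2 + (1/3)·10 + (1/3)·7 = 19/3
II: (1/3)·8 + (1/3)·0 + (1/3)·3 = 11/3
III: (1/3)·3 + (1/3)·8 + (1/3)·4 = 5
Highest expected payoff is 19/3, from I.

I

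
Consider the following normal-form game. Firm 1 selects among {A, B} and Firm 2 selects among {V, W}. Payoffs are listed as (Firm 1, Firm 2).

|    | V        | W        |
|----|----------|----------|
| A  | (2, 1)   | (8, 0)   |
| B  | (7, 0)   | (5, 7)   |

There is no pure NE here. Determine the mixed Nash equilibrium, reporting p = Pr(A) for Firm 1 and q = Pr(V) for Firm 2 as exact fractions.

p = 7/8, q = 3/8

In a mixed NE each player is indifferent between their pure strategies, so the opponent's mix sets the indifference.
Firm 2 indifferent between V and W: p·1 + (1−p)·0 = p·0 + (1−p)·7 ⟹ 0 + 1p = 7 + (-7)p ⟹ p = 7/8.
Firm 1 indifferent between A and B: q·2 + (1−q)·8 = q·7 + (1−q)·5 ⟹ 8 + (-6)q = 5 + 2q ⟹ q = 3/8.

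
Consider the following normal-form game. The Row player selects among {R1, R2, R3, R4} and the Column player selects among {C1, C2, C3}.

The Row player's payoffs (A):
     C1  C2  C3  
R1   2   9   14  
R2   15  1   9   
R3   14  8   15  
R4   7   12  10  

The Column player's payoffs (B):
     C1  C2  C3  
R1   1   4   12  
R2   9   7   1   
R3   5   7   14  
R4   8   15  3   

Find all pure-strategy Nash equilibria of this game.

(R2, C1), (R3, C3), and (R4, C2)

Check mutual best responses: a cell is a NE iff neither player can gain by unilaterally deviating.
The Row player's best responses — vs C1: R2 (payoff 15); vs C2: R4 (payoff 12); vs C3: R3 (payoff 15).
The Column player's best responses — vs R1: C3 (payoff 12); vs R2: C1 (payoff 9); vs R3: C3 (payoff 14); vs R4: C2 (payoff 15).
Mutual best responses occur at (R2, C1), (R3, C3), and (R4, C2); at each, neither player gains by switching.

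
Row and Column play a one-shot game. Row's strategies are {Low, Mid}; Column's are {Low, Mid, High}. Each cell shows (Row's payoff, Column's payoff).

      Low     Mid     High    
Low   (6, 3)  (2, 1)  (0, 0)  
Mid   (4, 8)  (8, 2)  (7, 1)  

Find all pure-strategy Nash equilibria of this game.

(Low, Low)

A profile is a Nash equilibrium when each player is best-responding to the other.
Row's best responses — vs Low: Low (payoff 6); vs Mid: Mid (payoff 8); vs High: Mid (payoff 7).
Column's best responses — vs Low: Low (payoff 3); vs Mid: Low (payoff 8).
The only mutual best response is (Low, Low); neither player gains by switching there.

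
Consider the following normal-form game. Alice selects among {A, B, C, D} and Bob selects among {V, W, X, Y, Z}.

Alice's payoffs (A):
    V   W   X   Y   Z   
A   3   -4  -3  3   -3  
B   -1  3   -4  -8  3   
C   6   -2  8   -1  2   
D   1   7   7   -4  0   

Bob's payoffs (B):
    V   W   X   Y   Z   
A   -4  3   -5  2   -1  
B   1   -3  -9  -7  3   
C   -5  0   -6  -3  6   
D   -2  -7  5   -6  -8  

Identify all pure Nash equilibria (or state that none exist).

Find each player's best response to every opponent strategy; NE are the intersections.
Alice's best responses — vs V: C (payoff 6); vs W: D (payoff 7); vs X: C (payoff 8); vs Y: A (payoff 3); vs Z: B (payoff 3).
Bob's best responses — vs A: W (payoff 3); vs B: Z (payoff 3); vs C: Z (payoff 6); vs D: X (payoff 5).
The only mutual best response is (B, Z); neither player gains by switching there.

(B, Z)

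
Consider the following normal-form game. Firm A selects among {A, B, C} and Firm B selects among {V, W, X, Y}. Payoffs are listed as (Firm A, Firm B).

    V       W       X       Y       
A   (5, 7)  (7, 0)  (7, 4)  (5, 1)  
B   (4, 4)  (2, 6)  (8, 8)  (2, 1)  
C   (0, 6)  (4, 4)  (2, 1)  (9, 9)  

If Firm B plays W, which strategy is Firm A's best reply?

With Firm B fixed at W, Firm A's payoffs are: A → 7, B → 2, C → 4.
The maximum is 7, achieved by A.

A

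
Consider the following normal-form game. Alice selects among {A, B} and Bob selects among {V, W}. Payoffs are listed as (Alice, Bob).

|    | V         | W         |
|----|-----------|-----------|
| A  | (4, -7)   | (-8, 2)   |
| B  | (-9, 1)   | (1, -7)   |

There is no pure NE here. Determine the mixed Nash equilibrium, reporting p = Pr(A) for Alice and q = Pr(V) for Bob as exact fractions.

In a mixed NE each player is indifferent between their pure strategies, so the opponent's mix sets the indifference.
Bob indifferent between V and W: p·(-7) + (1−p)·1 = p·2 + (1−p)·(-7) ⟹ 1 + (-8)p = (-7) + 9p ⟹ p = 8/17.
Alice indifferent between A and B: q·4 + (1−q)·(-8) = q·(-9) + (1−q)·1 ⟹ (-8) + 12q = 1 + (-10)q ⟹ q = 9/22.

p = 8/17, q = 9/22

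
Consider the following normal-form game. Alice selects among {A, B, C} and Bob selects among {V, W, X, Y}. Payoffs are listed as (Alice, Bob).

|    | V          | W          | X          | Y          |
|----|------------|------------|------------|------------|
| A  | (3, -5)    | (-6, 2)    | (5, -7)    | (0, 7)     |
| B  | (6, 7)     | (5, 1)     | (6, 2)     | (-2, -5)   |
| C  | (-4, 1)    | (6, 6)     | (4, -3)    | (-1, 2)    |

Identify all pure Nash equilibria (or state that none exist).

(A, Y), (B, V), and (C, W)

Check mutual best responses: a cell is a NE iff neither player can gain by unilaterally deviating.
Alice's best responses — vs V: B (payoff 6); vs W: C (payoff 6); vs X: B (payoff 6); vs Y: A (payoff 0).
Bob's best responses — vs A: Y (payoff 7); vs B: V (payoff 7); vs C: W (payoff 6).
Mutual best responses occur at (A, Y), (B, V), and (C, W); at each, neither player gains by switching.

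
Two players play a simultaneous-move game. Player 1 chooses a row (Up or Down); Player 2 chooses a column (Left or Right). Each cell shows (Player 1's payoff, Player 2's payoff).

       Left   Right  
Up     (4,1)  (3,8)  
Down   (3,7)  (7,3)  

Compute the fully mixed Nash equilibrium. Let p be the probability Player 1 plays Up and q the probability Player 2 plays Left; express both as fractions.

In a mixed NE each player is indifferent between their pure strategies, so the opponent's mix sets the indifference.
Player 2 indifferent between Left and Right: p·1 + (1−p)·7 = p·8 + (1−p)·3 ⟹ 7 + (-6)p = 3 + 5p ⟹ p = 4/11.
Player 1 indifferent between Up and Down: q·4 + (1−q)·3 = q·3 + (1−q)·7 ⟹ 3 + 1q = 7 + (-4)q ⟹ q = 4/5.

p = 4/11, q = 4/5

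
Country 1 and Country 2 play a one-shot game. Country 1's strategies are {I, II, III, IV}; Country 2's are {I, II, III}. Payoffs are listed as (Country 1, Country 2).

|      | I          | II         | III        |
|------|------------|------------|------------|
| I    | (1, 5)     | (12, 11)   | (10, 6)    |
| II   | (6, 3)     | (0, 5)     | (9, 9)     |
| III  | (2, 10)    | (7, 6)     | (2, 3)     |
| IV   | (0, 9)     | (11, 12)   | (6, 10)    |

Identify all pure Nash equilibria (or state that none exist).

A profile is a Nash equilibrium when each player is best-responding to the other.
Country 1's best responses — vs I: II (payoff 6); vs II: I (payoff 12); vs III: I (payoff 10).
Country 2's best responses — vs I: II (payoff 11); vs II: III (payoff 9); vs III: I (payoff 10); vs IV: II (payoff 12).
The only mutual best response is (I, II); neither player gains by switching there.

(I, II)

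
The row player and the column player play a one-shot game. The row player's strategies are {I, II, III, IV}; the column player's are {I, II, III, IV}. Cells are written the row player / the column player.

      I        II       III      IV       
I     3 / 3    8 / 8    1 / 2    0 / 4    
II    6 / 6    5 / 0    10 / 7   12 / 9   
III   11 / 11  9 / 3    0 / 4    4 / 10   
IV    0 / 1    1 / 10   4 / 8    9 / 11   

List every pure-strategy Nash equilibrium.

Find each player's best response to every opponent strategy; NE are the intersections.
The row player's best responses — vs I: III (payoff 11); vs II: III (payoff 9); vs III: II (payoff 10); vs IV: II (payoff 12).
The column player's best responses — vs I: II (payoff 8); vs II: IV (payoff 9); vs III: I (payoff 11); vs IV: IV (payoff 11).
Mutual best responses occur at (II, IV) and (III, I); at each, neither player gains by switching.

(II, IV) and (III, I)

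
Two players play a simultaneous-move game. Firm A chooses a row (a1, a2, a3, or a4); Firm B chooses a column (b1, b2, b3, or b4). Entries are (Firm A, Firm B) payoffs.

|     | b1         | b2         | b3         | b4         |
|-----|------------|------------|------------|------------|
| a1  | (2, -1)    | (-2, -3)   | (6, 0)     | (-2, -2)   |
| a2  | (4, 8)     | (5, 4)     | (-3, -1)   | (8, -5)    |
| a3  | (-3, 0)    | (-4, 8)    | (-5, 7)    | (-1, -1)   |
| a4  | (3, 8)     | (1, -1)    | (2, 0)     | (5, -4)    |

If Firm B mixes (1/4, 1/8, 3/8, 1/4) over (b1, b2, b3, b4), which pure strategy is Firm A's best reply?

a4

Firm A's best reply maximizes expected payoff against the mix.
a1: (1/4)·2 + (1/8)·(-2) + (3/8)·6 + (1/4)·(-2) = 2
a2: (1/4)·4 + (1/8)·5 + (3/8)·(-3) + (1/4)·8 = 5/2
a3: (1/4)·(-3) + (1/8)·(-4) + (3/8)·(-5) + (1/4)·(-1) = -27/8
a4: (1/4)·3 + (1/8)·1 + (3/8)·2 + (1/4)·5 = 23/8
Highest expected payoff is 23/8, from a4.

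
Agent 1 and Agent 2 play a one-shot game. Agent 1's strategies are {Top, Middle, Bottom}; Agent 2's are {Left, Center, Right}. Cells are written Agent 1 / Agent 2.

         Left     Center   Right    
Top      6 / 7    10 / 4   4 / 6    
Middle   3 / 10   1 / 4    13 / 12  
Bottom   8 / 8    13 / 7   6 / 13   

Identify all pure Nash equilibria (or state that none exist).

A profile is a Nash equilibrium when each player is best-responding to the other.
Agent 1's best responses — vs Left: Bottom (payoff 8); vs Center: Bottom (payoff 13); vs Right: Middle (payoff 13).
Agent 2's best responses — vs Top: Left (payoff 7); vs Middle: Right (payoff 12); vs Bottom: Right (payoff 13).
The only mutual best response is (Middle, Right); neither player gains by switching there.

(Middle, Right)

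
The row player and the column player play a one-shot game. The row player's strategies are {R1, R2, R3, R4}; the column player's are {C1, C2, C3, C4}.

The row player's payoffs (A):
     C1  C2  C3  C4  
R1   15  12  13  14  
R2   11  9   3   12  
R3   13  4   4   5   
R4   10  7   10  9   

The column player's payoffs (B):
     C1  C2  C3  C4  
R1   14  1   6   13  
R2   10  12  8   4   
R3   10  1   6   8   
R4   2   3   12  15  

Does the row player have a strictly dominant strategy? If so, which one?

R1

Check whether one of the row player's strategies beats all alternatives regardless of what the opponent does.
R1 strictly dominates: vs C1: 15 > each of {11, 13, 10}; vs C2: 12 > each of {9, 4, 7}; vs C3: 13 > each of {3, 4, 10}; vs C4: 14 > each of {12, 5, 9}.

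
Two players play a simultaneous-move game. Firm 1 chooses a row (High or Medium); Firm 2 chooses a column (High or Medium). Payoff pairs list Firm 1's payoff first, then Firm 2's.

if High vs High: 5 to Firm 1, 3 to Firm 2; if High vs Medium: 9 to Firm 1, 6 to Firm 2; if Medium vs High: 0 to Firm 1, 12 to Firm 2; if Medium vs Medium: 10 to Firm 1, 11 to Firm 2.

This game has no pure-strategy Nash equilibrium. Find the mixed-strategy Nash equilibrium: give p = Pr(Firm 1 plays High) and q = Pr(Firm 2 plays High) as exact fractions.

In a mixed NE each player is indifferent between their pure strategies, so the opponent's mix sets the indifference.
Firm 2 indifferent between High and Medium: p·3 + (1−p)·12 = p·6 + (1−p)·11 ⟹ 12 + (-9)p = 11 + (-5)p ⟹ p = 1/4.
Firm 1 indifferent between High and Medium: q·5 + (1−q)·9 = q·0 + (1−q)·10 ⟹ 9 + (-4)q = 10 + (-10)q ⟹ q = 1/6.

p = 1/4, q = 1/6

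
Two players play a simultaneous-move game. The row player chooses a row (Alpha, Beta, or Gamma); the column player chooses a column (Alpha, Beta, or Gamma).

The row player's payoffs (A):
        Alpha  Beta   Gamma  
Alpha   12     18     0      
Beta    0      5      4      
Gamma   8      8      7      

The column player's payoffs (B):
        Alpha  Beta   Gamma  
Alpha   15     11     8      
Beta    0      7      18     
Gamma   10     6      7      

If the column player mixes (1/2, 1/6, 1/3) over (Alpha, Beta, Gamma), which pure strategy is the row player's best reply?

The row player's best reply maximizes expected payoff against the mix.
Alpha: (1/2)·12 + (1/6)·18 + (1/3)·0 = 9
Beta: (1/2)·0 + (1/6)·5 + (1/3)·4 = 13/6
Gamma: (1/2)·8 + (1/6)·8 + (1/3)·7 = 23/3
Highest expected payoff is 9, from Alpha.

Alpha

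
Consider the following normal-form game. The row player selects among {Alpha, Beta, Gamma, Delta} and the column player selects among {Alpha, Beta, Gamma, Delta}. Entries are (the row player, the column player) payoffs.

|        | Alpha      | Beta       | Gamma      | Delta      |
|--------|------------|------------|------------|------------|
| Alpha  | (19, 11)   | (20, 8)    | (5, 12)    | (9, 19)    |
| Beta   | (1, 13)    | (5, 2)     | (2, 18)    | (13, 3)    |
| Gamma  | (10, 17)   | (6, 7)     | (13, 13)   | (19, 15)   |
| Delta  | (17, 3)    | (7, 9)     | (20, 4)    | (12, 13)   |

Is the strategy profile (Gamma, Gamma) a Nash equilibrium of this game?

Holding the column player at Gamma: the row player gets 13 from Gamma but could get 20 by switching to Delta. The row player has a profitable deviation.

No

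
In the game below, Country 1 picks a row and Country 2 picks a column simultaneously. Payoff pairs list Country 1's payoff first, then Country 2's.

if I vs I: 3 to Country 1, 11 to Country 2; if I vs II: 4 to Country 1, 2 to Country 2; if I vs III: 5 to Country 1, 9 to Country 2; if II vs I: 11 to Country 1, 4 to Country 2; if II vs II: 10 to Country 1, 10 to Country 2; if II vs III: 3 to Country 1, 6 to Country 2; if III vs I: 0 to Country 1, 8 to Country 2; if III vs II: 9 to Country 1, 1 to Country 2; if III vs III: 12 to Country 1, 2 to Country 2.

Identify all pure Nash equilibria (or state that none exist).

(II, II)

Find each player's best response to every opponent strategy; NE are the intersections.
Country 1's best responses — vs I: II (payoff 11); vs II: II (payoff 10); vs III: III (payoff 12).
Country 2's best responses — vs I: I (payoff 11); vs II: II (payoff 10); vs III: I (payoff 8).
The only mutual best response is (II, II); neither player gains by switching there.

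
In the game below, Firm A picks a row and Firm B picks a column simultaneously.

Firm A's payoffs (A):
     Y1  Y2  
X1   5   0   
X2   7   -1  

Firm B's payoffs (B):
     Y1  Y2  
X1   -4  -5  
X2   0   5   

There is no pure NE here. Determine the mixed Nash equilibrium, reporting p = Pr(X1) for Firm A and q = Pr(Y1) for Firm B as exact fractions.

Each player's mixing probability is pinned down by making the *other* player indifferent.
Firm B indifferent between Y1 and Y2: p·(-4) + (1−p)·0 = p·(-5) + (1−p)·5 ⟹ 0 + (-4)p = 5 + (-10)p ⟹ p = 5/6.
Firm A indifferent between X1 and X2: q·5 + (1−q)·0 = q·7 + (1−q)·(-1) ⟹ 0 + 5q = (-1) + 8q ⟹ q = 1/3.

p = 5/6, q = 1/3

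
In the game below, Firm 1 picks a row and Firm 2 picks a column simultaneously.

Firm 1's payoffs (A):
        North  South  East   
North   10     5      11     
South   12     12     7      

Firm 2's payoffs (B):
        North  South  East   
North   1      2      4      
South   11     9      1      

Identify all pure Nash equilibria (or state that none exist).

Check mutual best responses: a cell is a NE iff neither player can gain by unilaterally deviating.
Firm 1's best responses — vs North: South (payoff 12); vs South: South (payoff 12); vs East: North (payoff 11).
Firm 2's best responses — vs North: East (payoff 4); vs South: North (payoff 11).
Mutual best responses occur at (North, East) and (South, North); at each, neither player gains by switching.

(North, East) and (South, North)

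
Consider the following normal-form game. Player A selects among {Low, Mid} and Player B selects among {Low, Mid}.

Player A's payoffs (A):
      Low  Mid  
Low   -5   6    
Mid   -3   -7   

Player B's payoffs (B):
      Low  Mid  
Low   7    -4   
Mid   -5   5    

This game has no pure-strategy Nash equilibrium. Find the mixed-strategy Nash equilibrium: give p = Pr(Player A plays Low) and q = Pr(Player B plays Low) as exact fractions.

p = 10/21, q = 13/15

Each player's mixing probability is pinned down by making the *other* player indifferent.
Player B indifferent between Low and Mid: p·7 + (1−p)·(-5) = p·(-4) + (1−p)·5 ⟹ (-5) + 12p = 5 + (-9)p ⟹ p = 10/21.
Player A indifferent between Low and Mid: q·(-5) + (1−q)·6 = q·(-3) + (1−q)·(-7) ⟹ 6 + (-11)q = (-7) + 4q ⟹ q = 13/15.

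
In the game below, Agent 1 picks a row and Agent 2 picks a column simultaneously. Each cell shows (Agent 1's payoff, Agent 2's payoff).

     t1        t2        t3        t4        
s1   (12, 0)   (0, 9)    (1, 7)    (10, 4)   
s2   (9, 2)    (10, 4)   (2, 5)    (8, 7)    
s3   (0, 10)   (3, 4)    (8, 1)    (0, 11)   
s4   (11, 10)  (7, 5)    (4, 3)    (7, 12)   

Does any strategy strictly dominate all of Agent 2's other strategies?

No strictly dominant strategy

A strategy is strictly dominant if it gives Agent 2 a strictly higher payoff than every other strategy, against every choice by the opponent.
t1 is not dominant: against s1, t2 gives 9 > 0.
t2 is not dominant: against s2, t3 gives 5 > 4.
t3 is not dominant: against s1, t2 gives 9 > 7.
t4 is not dominant: against s1, t2 gives 9 > 4.
No single strategy is best against every opponent action.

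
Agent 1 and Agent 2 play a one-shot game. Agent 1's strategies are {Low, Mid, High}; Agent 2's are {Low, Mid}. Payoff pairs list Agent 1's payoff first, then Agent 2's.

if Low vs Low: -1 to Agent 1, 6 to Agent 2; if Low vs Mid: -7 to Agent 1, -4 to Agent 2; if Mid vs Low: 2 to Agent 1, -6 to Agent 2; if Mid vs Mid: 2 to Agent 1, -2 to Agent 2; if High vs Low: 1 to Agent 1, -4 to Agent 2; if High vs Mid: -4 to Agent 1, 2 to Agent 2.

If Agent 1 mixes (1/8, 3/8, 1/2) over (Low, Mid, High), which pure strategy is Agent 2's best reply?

Agent 2's best reply maximizes expected payoff against the mix.
Low: (1/8)·6 + (3/8)·(-6) + (1/2)·(-4) = -7/2
Mid: (1/8)·(-4) + (3/8)·(-2) + (1/2)·2 = -1/4
Highest expected payoff is -1/4, from Mid.

Mid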